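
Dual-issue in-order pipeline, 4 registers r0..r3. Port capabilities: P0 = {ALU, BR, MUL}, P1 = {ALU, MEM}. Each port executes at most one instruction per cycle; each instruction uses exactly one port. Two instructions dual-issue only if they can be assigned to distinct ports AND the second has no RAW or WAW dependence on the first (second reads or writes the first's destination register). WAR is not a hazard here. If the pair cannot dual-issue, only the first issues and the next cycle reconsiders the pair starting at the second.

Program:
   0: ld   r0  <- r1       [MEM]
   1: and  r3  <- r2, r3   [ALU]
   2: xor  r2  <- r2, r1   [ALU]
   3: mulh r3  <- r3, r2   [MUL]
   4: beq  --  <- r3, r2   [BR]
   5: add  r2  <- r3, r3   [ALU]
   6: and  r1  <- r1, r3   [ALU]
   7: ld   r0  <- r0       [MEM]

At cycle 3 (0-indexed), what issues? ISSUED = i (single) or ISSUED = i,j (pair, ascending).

ISSUED = 4,5

#0 head=0: ld.MEM/and.ALU i0/i1 pair
#1 head=2: xor.ALU i2 RAW r2
#2 head=3: mulh.MUL i3 no-port MUL/BR
#3 head=4: beq.BR/add.ALU i4/i5 pair
#4 head=6: and.ALU/ld.MEM i6/i7 pair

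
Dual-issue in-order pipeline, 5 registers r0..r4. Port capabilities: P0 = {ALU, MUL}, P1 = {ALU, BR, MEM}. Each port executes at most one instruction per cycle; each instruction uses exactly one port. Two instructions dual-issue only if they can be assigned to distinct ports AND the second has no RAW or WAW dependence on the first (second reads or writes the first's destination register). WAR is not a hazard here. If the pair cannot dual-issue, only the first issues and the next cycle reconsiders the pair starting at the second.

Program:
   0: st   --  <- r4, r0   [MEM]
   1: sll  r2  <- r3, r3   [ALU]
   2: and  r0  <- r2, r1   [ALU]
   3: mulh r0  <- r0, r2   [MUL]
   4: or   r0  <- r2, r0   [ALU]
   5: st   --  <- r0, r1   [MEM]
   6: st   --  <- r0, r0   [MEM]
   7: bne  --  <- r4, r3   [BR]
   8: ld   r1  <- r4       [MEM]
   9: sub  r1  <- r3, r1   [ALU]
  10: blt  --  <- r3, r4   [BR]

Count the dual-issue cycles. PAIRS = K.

  cy0 -> i0&i1 (st sll) pair
  cy1 -> i2 (and) RAW+WAW r0
  cy2 -> i3 (mulh) RAW+WAW r0
  cy3 -> i4 (or) RAW r0
  cy4 -> i5 (st) no-port MEM/MEM
  cy5 -> i6 (st) no-port MEM/BR
  cy6 -> i7 (bne) no-port BR/MEM
  cy7 -> i8 (ld) RAW+WAW r1
  cy8 -> i9&i10 (sub blt) pair

PAIRS = 2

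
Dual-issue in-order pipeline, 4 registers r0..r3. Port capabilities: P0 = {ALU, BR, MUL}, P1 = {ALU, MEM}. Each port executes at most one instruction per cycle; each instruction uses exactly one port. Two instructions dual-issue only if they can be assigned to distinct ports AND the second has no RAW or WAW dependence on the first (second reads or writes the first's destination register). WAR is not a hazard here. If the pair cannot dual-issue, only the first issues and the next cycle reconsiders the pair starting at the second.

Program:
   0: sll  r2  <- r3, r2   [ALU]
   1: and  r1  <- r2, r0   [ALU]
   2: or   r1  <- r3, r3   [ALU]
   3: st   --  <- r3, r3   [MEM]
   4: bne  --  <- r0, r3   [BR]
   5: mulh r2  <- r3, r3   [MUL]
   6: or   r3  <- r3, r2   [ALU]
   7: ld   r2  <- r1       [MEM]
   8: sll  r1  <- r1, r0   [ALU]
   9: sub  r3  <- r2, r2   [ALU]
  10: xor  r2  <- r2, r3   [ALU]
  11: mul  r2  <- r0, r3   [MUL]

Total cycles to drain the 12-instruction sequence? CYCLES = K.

CYCLES = 9

0. sll @i0  | RAW r2
1. and @i1  | WAW r1
2. or st @i2+i3  | pair
3. bne @i4  | no-port BR/MUL
4. mulh @i5  | RAW r2
5. or ld @i6+i7  | pair
6. sll sub @i8+i9  | pair
7. xor @i10  | WAW r2
8. mul @i11  | tail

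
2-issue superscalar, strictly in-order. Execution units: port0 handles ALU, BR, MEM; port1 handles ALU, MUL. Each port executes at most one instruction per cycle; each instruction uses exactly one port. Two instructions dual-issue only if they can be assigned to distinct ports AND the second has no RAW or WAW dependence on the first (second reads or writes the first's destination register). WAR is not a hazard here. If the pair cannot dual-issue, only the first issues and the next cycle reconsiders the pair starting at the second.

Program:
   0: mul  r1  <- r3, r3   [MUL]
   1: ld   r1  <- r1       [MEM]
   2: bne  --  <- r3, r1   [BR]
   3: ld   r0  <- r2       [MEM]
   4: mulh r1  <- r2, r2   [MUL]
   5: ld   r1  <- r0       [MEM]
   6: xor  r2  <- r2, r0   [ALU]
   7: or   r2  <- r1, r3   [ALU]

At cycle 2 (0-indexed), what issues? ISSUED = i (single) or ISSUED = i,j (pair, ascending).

ISSUED = 2

c0: i0 mul.MUL  RAW+WAW r1
c1: i1 ld.MEM  no-port MEM/BR
c2: i2 bne.BR  no-port BR/MEM
c3: i3&i4 ld.MEM+mulh.MUL  dual
c4: i5&i6 ld.MEM+xor.ALU  dual
c5: i7 or.ALU  tail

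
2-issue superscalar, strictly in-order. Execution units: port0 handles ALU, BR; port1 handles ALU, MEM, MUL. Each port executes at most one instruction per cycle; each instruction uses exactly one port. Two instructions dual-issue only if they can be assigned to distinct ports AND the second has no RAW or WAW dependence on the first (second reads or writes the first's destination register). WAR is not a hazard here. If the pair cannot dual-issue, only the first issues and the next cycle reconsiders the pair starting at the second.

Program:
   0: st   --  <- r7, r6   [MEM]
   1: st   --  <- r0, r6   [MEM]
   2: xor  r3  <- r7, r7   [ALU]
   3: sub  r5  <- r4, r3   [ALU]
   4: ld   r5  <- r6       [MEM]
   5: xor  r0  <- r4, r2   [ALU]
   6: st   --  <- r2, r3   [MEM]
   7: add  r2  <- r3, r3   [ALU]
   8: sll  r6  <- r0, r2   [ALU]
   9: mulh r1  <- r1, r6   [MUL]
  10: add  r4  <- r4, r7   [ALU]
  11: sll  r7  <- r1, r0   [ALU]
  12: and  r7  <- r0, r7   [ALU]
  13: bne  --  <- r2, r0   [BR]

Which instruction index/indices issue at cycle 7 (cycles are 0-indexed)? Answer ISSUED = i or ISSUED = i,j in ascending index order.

ISSUED = 11

#0 head=0: st.MEM i0 no-port MEM/MEM
#1 head=1: st.MEM+xor.ALU i1&i2 pair
#2 head=3: sub.ALU i3 WAW r5
#3 head=4: ld.MEM+xor.ALU i4&i5 pair
#4 head=6: st.MEM+add.ALU i6&i7 pair
#5 head=8: sll.ALU i8 RAW r6
#6 head=9: mulh.MUL+add.ALU i9&i10 pair
#7 head=11: sll.ALU i11 RAW+WAW r7
#8 head=12: and.ALU+bne.BR i12&i13 pair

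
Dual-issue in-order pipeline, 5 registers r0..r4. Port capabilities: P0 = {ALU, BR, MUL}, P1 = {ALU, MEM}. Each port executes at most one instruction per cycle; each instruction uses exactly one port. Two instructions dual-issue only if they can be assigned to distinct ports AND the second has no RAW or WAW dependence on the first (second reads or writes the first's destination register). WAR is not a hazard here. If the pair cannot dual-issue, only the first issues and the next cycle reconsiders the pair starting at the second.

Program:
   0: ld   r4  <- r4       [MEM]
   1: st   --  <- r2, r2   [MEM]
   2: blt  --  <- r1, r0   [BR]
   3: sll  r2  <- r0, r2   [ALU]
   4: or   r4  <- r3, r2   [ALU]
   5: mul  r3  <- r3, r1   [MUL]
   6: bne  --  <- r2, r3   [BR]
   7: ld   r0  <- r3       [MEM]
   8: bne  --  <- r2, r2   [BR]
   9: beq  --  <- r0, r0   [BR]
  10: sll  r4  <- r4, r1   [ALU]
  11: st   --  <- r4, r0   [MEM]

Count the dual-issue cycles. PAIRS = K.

PAIRS = 4

[0] i0  ld.MEM  -- no-port MEM/MEM
[1] i1/i2  st.MEM+blt.BR  -- dual
[2] i3  sll.ALU  -- RAW r2
[3] i4/i5  or.ALU+mul.MUL  -- dual
[4] i6/i7  bne.BR+ld.MEM  -- dual
[5] i8  bne.BR  -- no-port BR/BR
[6] i9/i10  beq.BR+sll.ALU  -- dual
[7] i11  st.MEM  -- tail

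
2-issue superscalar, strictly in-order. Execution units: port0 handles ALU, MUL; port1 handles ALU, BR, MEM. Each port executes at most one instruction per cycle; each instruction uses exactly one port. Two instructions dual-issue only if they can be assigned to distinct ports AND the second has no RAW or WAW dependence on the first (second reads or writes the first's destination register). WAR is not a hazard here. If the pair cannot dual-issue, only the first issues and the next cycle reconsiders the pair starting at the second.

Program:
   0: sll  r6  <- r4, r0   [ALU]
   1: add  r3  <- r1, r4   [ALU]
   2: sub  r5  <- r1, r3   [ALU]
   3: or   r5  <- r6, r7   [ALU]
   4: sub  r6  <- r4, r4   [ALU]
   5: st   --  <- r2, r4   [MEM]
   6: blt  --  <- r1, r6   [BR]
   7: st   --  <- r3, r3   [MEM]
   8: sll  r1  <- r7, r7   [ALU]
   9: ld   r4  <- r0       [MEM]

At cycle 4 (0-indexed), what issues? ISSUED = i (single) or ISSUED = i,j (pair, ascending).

ISSUED = 6

#0 head=0: sll add i0/i1 pair
#1 head=2: sub i2 WAW r5
#2 head=3: or sub i3/i4 pair
#3 head=5: st i5 no-port MEM/BR
#4 head=6: blt i6 no-port BR/MEM
#5 head=7: st sll i7/i8 pair
#6 head=9: ld i9 tail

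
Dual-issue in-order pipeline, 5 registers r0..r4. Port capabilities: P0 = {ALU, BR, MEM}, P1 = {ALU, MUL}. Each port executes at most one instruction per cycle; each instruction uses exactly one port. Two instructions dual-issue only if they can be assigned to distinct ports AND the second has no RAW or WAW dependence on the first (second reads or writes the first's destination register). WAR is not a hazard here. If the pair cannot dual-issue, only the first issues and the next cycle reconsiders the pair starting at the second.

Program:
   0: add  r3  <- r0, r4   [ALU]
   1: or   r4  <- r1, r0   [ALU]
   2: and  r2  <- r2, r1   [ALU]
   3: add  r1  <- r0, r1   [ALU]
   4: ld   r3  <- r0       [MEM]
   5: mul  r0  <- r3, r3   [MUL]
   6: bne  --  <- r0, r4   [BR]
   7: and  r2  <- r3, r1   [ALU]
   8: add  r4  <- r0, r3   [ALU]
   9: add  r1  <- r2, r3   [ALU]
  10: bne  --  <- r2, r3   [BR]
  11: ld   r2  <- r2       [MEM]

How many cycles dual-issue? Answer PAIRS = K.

t=0 i0/i1:add+or ; dual
t=1 i2/i3:and+add ; dual
t=2 i4:ld ; RAW r3
t=3 i5:mul ; RAW r0
t=4 i6/i7:bne+and ; dual
t=5 i8/i9:add+add ; dual
t=6 i10:bne ; no-port BR/MEM
t=7 i11:ld ; tail

PAIRS = 4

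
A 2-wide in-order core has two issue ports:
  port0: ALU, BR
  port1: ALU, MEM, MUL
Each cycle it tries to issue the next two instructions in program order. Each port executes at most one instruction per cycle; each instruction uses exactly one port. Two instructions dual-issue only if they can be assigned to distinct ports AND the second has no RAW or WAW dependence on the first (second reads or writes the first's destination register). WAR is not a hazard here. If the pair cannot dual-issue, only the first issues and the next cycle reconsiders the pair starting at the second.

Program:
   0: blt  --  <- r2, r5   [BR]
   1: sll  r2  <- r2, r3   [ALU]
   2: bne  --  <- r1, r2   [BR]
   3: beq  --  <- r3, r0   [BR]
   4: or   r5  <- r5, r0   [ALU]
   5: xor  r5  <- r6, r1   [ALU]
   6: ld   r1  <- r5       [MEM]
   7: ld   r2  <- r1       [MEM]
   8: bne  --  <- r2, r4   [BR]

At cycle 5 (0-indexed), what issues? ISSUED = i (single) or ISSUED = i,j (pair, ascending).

ISSUED = 7

#0 head=0: blt sll i0/i1 dual
#1 head=2: bne i2 no-port BR/BR
#2 head=3: beq or i3/i4 dual
#3 head=5: xor i5 RAW r5
#4 head=6: ld i6 no-port MEM/MEM
#5 head=7: ld i7 RAW r2
#6 head=8: bne i8 tail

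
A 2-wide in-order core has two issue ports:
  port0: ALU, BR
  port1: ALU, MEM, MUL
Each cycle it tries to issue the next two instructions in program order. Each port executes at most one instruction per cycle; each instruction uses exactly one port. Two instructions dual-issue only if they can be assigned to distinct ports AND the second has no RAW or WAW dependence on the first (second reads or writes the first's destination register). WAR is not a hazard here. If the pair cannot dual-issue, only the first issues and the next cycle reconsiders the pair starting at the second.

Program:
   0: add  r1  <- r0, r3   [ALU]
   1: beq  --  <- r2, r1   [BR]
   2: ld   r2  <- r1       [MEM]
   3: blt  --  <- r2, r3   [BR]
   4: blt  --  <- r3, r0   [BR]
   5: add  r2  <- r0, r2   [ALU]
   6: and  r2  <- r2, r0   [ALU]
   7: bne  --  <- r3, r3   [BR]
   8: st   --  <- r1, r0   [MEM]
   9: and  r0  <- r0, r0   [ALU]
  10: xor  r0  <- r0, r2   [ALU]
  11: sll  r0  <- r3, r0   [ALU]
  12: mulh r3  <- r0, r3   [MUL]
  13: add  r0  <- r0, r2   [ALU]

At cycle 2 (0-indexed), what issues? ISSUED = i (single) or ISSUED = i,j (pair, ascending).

  cy0 -> i0 (add.ALU) RAW r1
  cy1 -> i1,i2 (beq.BR ld.MEM) pair
  cy2 -> i3 (blt.BR) no-port BR/BR
  cy3 -> i4,i5 (blt.BR add.ALU) pair
  cy4 -> i6,i7 (and.ALU bne.BR) pair
  cy5 -> i8,i9 (st.MEM and.ALU) pair
  cy6 -> i10 (xor.ALU) RAW+WAW r0
  cy7 -> i11 (sll.ALU) RAW r0
  cy8 -> i12,i13 (mulh.MUL add.ALU) pair

ISSUED = 3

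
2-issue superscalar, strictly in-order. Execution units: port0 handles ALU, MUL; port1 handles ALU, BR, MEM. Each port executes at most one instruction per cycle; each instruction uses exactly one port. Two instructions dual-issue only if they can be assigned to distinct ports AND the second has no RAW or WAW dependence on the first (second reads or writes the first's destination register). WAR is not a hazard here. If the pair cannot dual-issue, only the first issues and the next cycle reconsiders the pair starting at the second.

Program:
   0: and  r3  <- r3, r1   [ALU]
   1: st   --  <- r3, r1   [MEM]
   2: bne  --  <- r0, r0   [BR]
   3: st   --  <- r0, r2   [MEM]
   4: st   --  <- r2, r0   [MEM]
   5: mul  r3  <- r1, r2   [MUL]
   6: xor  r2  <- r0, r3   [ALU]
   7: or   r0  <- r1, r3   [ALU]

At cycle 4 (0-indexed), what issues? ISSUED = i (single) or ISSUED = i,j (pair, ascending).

[0] i0  and  -- RAW r3
[1] i1  st  -- no-port MEM/BR
[2] i2  bne  -- no-port BR/MEM
[3] i3  st  -- no-port MEM/MEM
[4] i4&i5  st mul  -- pair
[5] i6&i7  xor or  -- pair

ISSUED = 4,5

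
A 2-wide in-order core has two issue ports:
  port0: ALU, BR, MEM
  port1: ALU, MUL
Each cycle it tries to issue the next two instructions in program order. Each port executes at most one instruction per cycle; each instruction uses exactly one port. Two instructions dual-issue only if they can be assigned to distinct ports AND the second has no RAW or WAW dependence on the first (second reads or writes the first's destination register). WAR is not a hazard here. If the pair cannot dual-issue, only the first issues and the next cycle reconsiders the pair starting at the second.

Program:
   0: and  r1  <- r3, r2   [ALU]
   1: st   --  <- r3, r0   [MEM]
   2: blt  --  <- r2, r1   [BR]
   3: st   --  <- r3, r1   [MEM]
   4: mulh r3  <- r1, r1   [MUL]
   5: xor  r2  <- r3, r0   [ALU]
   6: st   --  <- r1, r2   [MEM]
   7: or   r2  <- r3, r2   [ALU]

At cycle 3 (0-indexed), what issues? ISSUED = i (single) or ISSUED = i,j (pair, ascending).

ISSUED = 5

#0 head=0: and;st i0+i1 pair
#1 head=2: blt i2 no-port BR/MEM
#2 head=3: st;mulh i3+i4 pair
#3 head=5: xor i5 RAW r2
#4 head=6: st;or i6+i7 pair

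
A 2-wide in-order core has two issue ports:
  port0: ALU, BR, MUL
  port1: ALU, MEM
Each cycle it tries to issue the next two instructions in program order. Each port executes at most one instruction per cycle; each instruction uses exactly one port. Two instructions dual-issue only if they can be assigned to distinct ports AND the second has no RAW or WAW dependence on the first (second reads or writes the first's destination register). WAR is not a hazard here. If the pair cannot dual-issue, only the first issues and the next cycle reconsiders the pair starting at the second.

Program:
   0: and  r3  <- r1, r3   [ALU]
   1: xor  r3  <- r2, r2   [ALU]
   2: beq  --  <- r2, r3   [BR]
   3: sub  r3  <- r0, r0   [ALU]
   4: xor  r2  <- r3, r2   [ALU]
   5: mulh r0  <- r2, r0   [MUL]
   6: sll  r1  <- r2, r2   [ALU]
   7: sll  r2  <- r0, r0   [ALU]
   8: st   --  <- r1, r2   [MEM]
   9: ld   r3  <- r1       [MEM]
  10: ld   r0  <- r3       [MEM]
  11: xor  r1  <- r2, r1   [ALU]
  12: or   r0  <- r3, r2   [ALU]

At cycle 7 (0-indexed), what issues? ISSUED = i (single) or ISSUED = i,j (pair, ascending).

ISSUED = 9

[0] i0  and.ALU  -- WAW r3
[1] i1  xor.ALU  -- RAW r3
[2] i2&i3  beq.BR;sub.ALU  -- dual
[3] i4  xor.ALU  -- RAW r2
[4] i5&i6  mulh.MUL;sll.ALU  -- dual
[5] i7  sll.ALU  -- RAW r2
[6] i8  st.MEM  -- no-port MEM/MEM
[7] i9  ld.MEM  -- no-port MEM/MEM
[8] i10&i11  ld.MEM;xor.ALU  -- dual
[9] i12  or.ALU  -- tail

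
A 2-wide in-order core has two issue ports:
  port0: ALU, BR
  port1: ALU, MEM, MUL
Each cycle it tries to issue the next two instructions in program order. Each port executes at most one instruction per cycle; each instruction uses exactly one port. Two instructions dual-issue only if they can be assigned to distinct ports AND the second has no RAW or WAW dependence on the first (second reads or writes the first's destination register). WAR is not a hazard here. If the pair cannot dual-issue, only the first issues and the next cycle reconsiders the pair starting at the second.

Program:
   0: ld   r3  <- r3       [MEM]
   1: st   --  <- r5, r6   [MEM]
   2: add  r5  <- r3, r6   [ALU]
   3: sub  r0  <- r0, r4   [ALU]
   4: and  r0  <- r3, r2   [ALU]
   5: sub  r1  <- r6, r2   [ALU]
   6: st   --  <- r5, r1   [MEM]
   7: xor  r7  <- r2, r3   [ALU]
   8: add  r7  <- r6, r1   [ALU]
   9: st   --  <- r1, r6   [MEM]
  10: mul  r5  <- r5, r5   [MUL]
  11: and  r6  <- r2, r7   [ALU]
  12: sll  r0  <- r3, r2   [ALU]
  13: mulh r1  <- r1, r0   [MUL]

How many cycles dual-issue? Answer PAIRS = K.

c0: i0 ld  no-port MEM/MEM
c1: i1+i2 st;add  dual
c2: i3 sub  WAW r0
c3: i4+i5 and;sub  dual
c4: i6+i7 st;xor  dual
c5: i8+i9 add;st  dual
c6: i10+i11 mul;and  dual
c7: i12 sll  RAW r0
c8: i13 mulh  tail

PAIRS = 5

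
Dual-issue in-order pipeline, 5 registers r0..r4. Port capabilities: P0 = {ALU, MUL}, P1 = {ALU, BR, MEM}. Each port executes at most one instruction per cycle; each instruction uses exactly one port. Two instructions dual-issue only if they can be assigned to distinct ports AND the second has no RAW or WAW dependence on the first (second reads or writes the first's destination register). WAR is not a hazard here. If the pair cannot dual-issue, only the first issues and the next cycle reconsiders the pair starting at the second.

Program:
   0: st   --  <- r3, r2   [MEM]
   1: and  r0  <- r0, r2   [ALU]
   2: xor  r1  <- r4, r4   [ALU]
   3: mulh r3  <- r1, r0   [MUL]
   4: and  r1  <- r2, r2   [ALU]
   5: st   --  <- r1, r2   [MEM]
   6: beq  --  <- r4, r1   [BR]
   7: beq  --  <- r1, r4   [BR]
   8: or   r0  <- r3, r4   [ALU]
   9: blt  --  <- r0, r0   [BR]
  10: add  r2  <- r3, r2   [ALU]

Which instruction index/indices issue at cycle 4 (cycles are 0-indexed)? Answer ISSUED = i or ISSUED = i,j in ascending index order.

#0 head=0: st.MEM/and.ALU i0/i1 2-wide
#1 head=2: xor.ALU i2 RAW r1
#2 head=3: mulh.MUL/and.ALU i3/i4 2-wide
#3 head=5: st.MEM i5 no-port MEM/BR
#4 head=6: beq.BR i6 no-port BR/BR
#5 head=7: beq.BR/or.ALU i7/i8 2-wide
#6 head=9: blt.BR/add.ALU i9/i10 2-wide

ISSUED = 6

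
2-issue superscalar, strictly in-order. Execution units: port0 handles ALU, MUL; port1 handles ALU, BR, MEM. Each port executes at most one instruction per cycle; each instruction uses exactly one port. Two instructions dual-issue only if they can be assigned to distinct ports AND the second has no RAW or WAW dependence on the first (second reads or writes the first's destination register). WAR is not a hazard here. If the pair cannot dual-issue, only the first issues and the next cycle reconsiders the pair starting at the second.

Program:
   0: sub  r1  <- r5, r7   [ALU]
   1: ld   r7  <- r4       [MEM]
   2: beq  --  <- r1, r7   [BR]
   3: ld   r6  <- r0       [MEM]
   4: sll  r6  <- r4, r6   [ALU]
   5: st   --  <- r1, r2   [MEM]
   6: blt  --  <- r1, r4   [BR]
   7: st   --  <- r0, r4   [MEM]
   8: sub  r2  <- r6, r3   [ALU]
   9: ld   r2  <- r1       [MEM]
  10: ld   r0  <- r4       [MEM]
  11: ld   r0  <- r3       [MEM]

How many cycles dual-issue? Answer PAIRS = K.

t=0 i0,i1:sub.ALU+ld.MEM ; pair
t=1 i2:beq.BR ; no-port BR/MEM
t=2 i3:ld.MEM ; RAW+WAW r6
t=3 i4,i5:sll.ALU+st.MEM ; pair
t=4 i6:blt.BR ; no-port BR/MEM
t=5 i7,i8:st.MEM+sub.ALU ; pair
t=6 i9:ld.MEM ; no-port MEM/MEM
t=7 i10:ld.MEM ; no-port MEM/MEM
t=8 i11:ld.MEM ; tail

PAIRS = 3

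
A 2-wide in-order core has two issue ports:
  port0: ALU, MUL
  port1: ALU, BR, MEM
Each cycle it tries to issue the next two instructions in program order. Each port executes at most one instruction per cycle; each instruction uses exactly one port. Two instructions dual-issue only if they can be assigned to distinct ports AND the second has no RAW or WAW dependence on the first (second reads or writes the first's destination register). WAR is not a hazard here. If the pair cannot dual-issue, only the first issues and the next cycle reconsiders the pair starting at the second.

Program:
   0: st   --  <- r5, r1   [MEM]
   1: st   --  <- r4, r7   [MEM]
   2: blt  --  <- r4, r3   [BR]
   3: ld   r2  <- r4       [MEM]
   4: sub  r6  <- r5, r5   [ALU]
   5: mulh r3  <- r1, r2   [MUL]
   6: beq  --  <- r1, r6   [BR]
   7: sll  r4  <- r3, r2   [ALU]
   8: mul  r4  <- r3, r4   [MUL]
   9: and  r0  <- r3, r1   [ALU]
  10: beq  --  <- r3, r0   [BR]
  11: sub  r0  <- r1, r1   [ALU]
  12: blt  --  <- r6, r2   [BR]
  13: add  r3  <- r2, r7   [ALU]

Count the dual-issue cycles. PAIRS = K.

  cy0 -> i0 (st) no-port MEM/MEM
  cy1 -> i1 (st) no-port MEM/BR
  cy2 -> i2 (blt) no-port BR/MEM
  cy3 -> i3&i4 (ld/sub) dual
  cy4 -> i5&i6 (mulh/beq) dual
  cy5 -> i7 (sll) RAW+WAW r4
  cy6 -> i8&i9 (mul/and) dual
  cy7 -> i10&i11 (beq/sub) dual
  cy8 -> i12&i13 (blt/add) dual

PAIRS = 5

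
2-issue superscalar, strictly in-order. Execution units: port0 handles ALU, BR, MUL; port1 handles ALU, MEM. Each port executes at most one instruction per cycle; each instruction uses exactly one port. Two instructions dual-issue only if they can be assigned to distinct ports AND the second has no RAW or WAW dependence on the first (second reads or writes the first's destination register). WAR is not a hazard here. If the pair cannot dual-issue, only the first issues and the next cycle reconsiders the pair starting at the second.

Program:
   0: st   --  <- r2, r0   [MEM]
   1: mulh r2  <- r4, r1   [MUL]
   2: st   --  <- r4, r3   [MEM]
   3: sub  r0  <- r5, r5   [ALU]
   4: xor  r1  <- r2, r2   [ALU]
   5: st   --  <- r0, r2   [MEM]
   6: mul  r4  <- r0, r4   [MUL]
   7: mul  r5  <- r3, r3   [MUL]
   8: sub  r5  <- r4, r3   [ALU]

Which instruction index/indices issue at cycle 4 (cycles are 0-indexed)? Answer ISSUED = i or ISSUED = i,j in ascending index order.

c0: i0,i1 st.MEM;mulh.MUL  2-wide
c1: i2,i3 st.MEM;sub.ALU  2-wide
c2: i4,i5 xor.ALU;st.MEM  2-wide
c3: i6 mul.MUL  no-port MUL/MUL
c4: i7 mul.MUL  WAW r5
c5: i8 sub.ALU  tail

ISSUED = 7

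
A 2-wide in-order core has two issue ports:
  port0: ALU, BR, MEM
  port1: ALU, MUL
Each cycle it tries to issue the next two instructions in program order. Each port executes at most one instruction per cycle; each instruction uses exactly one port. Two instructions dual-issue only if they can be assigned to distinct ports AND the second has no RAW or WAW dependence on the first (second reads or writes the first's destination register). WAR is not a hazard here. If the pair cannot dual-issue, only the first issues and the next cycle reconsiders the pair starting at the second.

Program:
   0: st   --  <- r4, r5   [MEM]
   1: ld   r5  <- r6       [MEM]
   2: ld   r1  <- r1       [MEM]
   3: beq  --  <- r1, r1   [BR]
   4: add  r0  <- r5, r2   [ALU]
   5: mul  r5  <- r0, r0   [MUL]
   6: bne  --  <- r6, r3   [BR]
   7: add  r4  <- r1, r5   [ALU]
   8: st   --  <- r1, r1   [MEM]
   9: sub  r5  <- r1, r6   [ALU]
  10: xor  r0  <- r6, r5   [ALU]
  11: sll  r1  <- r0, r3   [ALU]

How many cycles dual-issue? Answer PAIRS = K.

PAIRS = 3

0. st @i0  | no-port MEM/MEM
1. ld @i1  | no-port MEM/MEM
2. ld @i2  | no-port MEM/BR
3. beq add @i3+i4  | 2-wide
4. mul bne @i5+i6  | 2-wide
5. add st @i7+i8  | 2-wide
6. sub @i9  | RAW r5
7. xor @i10  | RAW r0
8. sll @i11  | tail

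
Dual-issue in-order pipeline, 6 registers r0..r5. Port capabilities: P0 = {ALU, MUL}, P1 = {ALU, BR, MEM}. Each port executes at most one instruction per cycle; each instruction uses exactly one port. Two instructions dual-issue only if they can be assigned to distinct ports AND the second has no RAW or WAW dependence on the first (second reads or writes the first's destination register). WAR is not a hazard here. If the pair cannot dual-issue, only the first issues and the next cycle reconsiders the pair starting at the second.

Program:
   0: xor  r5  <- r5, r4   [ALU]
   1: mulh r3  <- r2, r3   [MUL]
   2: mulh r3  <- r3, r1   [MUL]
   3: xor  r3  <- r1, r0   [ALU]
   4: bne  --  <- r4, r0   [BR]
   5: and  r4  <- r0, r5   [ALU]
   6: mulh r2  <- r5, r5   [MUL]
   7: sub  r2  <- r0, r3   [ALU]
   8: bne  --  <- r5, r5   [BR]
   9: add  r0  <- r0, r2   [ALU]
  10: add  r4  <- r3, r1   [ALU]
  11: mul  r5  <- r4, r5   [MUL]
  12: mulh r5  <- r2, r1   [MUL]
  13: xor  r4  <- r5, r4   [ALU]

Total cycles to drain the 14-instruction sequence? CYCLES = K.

t=0 i0/i1:xor/mulh ; pair
t=1 i2:mulh ; WAW r3
t=2 i3/i4:xor/bne ; pair
t=3 i5/i6:and/mulh ; pair
t=4 i7/i8:sub/bne ; pair
t=5 i9/i10:add/add ; pair
t=6 i11:mul ; no-port MUL/MUL
t=7 i12:mulh ; RAW r5
t=8 i13:xor ; tail

CYCLES = 9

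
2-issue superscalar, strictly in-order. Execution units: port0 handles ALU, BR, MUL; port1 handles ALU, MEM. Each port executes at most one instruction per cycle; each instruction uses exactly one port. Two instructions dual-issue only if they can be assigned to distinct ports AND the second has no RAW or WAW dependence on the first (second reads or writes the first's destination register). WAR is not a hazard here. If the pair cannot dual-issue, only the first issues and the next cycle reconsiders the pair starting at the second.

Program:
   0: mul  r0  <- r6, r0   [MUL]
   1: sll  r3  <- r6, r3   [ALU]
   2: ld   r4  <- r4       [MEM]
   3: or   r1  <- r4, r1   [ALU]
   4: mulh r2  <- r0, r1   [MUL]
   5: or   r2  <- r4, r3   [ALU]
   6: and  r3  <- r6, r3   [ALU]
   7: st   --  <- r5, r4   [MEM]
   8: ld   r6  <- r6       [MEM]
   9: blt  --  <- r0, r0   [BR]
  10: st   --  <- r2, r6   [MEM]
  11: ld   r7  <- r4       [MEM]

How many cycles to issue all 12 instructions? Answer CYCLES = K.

c0: i0,i1 mul sll  dual
c1: i2 ld  RAW r4
c2: i3 or  RAW r1
c3: i4 mulh  WAW r2
c4: i5,i6 or and  dual
c5: i7 st  no-port MEM/MEM
c6: i8,i9 ld blt  dual
c7: i10 st  no-port MEM/MEM
c8: i11 ld  tail

CYCLES = 9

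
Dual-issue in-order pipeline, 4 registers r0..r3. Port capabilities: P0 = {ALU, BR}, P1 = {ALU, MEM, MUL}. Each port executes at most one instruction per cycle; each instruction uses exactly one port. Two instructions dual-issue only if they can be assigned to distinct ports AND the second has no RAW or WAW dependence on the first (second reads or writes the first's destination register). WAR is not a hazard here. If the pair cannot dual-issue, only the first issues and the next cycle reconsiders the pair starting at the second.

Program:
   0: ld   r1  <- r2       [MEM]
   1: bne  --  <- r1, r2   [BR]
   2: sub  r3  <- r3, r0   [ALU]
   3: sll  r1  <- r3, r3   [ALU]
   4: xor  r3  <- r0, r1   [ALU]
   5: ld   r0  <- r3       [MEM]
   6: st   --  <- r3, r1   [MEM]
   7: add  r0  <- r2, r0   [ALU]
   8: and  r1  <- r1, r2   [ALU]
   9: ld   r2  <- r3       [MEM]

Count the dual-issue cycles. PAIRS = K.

PAIRS = 3

#0 head=0: ld.MEM i0 RAW r1
#1 head=1: bne.BR+sub.ALU i1&i2 2-wide
#2 head=3: sll.ALU i3 RAW r1
#3 head=4: xor.ALU i4 RAW r3
#4 head=5: ld.MEM i5 no-port MEM/MEM
#5 head=6: st.MEM+add.ALU i6&i7 2-wide
#6 head=8: and.ALU+ld.MEM i8&i9 2-wide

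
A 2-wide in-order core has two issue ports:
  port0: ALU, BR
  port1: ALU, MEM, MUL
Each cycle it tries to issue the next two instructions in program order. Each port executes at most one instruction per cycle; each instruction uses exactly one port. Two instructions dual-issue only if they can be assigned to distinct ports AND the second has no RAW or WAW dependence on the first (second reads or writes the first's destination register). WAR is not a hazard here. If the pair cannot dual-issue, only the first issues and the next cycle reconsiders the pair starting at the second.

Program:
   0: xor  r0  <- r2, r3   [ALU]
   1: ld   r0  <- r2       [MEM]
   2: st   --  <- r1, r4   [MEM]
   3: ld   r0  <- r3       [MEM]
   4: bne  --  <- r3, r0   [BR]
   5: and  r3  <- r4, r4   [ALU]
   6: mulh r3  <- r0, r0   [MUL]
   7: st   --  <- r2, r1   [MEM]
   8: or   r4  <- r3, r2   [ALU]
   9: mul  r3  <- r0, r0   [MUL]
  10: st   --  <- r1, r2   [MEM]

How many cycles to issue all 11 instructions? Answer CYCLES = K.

CYCLES = 9

  cy0 -> i0 (xor.ALU) WAW r0
  cy1 -> i1 (ld.MEM) no-port MEM/MEM
  cy2 -> i2 (st.MEM) no-port MEM/MEM
  cy3 -> i3 (ld.MEM) RAW r0
  cy4 -> i4+i5 (bne.BR;and.ALU) dual
  cy5 -> i6 (mulh.MUL) no-port MUL/MEM
  cy6 -> i7+i8 (st.MEM;or.ALU) dual
  cy7 -> i9 (mul.MUL) no-port MUL/MEM
  cy8 -> i10 (st.MEM) tail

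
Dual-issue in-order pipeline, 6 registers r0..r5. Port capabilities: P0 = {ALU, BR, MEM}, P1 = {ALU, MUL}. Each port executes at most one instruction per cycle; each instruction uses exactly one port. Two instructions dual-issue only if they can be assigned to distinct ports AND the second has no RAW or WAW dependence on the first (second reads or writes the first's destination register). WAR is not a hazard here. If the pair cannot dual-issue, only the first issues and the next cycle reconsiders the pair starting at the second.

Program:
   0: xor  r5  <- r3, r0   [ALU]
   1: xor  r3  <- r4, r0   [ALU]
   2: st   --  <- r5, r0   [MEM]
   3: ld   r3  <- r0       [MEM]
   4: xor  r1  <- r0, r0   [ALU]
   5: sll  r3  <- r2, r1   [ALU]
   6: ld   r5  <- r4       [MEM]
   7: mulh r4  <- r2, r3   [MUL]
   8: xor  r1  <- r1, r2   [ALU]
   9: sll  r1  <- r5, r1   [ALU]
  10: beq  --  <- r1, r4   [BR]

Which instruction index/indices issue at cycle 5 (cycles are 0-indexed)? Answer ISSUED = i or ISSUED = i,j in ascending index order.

0. xor.ALU;xor.ALU @i0+i1  | pair
1. st.MEM @i2  | no-port MEM/MEM
2. ld.MEM;xor.ALU @i3+i4  | pair
3. sll.ALU;ld.MEM @i5+i6  | pair
4. mulh.MUL;xor.ALU @i7+i8  | pair
5. sll.ALU @i9  | RAW r1
6. beq.BR @i10  | tail

ISSUED = 9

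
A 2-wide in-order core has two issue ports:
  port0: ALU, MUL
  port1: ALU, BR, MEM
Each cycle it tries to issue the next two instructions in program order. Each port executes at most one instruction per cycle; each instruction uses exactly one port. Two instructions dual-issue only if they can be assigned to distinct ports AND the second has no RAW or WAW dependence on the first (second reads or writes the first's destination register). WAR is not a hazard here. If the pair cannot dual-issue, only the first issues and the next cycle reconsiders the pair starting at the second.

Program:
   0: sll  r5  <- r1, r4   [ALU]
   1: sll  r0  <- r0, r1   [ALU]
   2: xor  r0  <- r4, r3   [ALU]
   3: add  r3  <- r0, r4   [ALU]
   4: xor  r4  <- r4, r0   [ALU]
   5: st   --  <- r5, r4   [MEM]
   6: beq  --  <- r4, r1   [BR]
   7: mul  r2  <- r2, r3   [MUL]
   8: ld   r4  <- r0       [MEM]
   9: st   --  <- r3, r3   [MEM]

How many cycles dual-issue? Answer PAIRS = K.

[0] i0,i1  sll.ALU;sll.ALU  -- pair
[1] i2  xor.ALU  -- RAW r0
[2] i3,i4  add.ALU;xor.ALU  -- pair
[3] i5  st.MEM  -- no-port MEM/BR
[4] i6,i7  beq.BR;mul.MUL  -- pair
[5] i8  ld.MEM  -- no-port MEM/MEM
[6] i9  st.MEM  -- tail

PAIRS = 3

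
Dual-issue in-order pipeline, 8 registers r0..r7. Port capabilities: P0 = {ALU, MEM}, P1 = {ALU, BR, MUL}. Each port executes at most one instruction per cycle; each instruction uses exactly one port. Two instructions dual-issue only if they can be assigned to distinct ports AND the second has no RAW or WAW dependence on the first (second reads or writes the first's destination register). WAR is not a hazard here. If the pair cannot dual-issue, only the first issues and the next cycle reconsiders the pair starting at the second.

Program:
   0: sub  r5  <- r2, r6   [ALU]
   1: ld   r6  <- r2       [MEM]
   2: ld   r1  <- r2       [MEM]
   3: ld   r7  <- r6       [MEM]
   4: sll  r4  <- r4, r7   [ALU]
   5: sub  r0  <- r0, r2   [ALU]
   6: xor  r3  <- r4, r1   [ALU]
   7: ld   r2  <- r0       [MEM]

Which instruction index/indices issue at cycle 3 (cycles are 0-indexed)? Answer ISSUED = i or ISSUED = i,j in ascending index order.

ISSUED = 4,5

t=0 i0&i1:sub/ld ; 2-wide
t=1 i2:ld ; no-port MEM/MEM
t=2 i3:ld ; RAW r7
t=3 i4&i5:sll/sub ; 2-wide
t=4 i6&i7:xor/ld ; 2-wide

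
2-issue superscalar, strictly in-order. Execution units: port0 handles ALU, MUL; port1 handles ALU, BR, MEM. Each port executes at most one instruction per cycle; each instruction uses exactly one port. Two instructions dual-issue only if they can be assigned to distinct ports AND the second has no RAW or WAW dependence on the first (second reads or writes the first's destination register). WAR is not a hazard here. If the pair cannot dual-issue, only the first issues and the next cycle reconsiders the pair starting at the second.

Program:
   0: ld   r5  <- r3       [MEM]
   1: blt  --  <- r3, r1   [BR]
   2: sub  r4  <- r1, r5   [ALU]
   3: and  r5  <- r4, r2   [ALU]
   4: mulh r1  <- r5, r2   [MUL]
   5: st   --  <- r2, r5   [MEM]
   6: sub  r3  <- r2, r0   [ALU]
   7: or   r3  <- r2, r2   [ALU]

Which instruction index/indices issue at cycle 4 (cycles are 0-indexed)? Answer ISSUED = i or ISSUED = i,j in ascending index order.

ISSUED = 6

t=0 i0:ld ; no-port MEM/BR
t=1 i1,i2:blt;sub ; pair
t=2 i3:and ; RAW r5
t=3 i4,i5:mulh;st ; pair
t=4 i6:sub ; WAW r3
t=5 i7:or ; tail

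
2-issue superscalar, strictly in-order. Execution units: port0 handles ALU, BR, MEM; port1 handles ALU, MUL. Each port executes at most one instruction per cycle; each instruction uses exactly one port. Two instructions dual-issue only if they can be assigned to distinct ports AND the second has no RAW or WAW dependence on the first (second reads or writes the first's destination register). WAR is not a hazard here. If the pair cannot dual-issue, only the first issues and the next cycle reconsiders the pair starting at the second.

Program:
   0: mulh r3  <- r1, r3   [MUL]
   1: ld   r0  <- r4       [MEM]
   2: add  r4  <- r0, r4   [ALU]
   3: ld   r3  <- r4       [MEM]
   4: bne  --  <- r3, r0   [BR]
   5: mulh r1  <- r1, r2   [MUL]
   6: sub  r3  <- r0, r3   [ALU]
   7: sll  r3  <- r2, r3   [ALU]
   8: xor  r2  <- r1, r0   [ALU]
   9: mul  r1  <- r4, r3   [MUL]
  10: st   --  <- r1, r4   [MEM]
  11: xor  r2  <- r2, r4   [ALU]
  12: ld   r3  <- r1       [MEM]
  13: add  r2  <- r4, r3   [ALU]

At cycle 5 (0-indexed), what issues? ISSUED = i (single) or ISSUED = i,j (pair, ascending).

ISSUED = 7,8

  cy0 -> i0+i1 (mulh.MUL/ld.MEM) dual
  cy1 -> i2 (add.ALU) RAW r4
  cy2 -> i3 (ld.MEM) no-port MEM/BR
  cy3 -> i4+i5 (bne.BR/mulh.MUL) dual
  cy4 -> i6 (sub.ALU) RAW+WAW r3
  cy5 -> i7+i8 (sll.ALU/xor.ALU) dual
  cy6 -> i9 (mul.MUL) RAW r1
  cy7 -> i10+i11 (st.MEM/xor.ALU) dual
  cy8 -> i12 (ld.MEM) RAW r3
  cy9 -> i13 (add.ALU) tail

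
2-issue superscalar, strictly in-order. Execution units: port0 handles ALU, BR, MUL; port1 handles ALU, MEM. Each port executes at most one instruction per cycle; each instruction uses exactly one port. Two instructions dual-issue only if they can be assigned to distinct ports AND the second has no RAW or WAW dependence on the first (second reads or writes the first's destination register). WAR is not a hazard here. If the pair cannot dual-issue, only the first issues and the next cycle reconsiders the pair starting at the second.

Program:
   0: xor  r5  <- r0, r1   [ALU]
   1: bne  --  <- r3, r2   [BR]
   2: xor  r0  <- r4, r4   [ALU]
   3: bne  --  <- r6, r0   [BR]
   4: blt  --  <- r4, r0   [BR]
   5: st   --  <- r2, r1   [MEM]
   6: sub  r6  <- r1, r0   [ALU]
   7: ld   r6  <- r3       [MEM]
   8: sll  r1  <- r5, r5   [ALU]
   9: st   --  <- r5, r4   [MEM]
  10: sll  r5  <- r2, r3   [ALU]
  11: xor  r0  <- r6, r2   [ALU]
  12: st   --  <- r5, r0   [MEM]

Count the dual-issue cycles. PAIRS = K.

PAIRS = 4

t=0 i0,i1:xor.ALU;bne.BR ; 2-wide
t=1 i2:xor.ALU ; RAW r0
t=2 i3:bne.BR ; no-port BR/BR
t=3 i4,i5:blt.BR;st.MEM ; 2-wide
t=4 i6:sub.ALU ; WAW r6
t=5 i7,i8:ld.MEM;sll.ALU ; 2-wide
t=6 i9,i10:st.MEM;sll.ALU ; 2-wide
t=7 i11:xor.ALU ; RAW r0
t=8 i12:st.MEM ; tail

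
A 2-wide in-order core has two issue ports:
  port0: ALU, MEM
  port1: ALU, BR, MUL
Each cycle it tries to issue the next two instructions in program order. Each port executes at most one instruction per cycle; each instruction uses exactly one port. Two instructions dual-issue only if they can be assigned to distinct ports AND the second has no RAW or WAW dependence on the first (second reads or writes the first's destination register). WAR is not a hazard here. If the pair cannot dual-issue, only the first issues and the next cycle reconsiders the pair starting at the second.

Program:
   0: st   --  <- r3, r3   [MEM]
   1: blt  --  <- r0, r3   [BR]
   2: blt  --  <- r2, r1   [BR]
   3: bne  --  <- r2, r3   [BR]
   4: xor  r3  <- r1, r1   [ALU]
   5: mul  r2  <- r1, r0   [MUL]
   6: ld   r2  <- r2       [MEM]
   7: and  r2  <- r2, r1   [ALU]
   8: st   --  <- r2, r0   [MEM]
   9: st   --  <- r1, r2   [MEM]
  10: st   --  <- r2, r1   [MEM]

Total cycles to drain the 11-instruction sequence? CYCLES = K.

CYCLES = 9

  cy0 -> i0,i1 (st.MEM;blt.BR) dual
  cy1 -> i2 (blt.BR) no-port BR/BR
  cy2 -> i3,i4 (bne.BR;xor.ALU) dual
  cy3 -> i5 (mul.MUL) RAW+WAW r2
  cy4 -> i6 (ld.MEM) RAW+WAW r2
  cy5 -> i7 (and.ALU) RAW r2
  cy6 -> i8 (st.MEM) no-port MEM/MEM
  cy7 -> i9 (st.MEM) no-port MEM/MEM
  cy8 -> i10 (st.MEM) tail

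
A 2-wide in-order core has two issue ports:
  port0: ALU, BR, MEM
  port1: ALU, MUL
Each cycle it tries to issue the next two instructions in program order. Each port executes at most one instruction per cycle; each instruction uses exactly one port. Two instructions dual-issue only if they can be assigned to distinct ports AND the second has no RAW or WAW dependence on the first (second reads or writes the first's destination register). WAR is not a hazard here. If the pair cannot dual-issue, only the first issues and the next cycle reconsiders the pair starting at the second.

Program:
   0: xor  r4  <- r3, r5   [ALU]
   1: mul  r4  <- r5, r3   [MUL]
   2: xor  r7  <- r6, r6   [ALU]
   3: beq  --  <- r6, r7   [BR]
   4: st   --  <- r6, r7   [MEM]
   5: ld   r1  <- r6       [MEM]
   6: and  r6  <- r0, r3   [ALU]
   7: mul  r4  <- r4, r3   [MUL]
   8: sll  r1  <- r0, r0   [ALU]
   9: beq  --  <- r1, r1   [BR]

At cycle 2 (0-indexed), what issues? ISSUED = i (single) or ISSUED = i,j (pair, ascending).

ISSUED = 3

c0: i0 xor  WAW r4
c1: i1,i2 mul;xor  dual
c2: i3 beq  no-port BR/MEM
c3: i4 st  no-port MEM/MEM
c4: i5,i6 ld;and  dual
c5: i7,i8 mul;sll  dual
c6: i9 beq  tail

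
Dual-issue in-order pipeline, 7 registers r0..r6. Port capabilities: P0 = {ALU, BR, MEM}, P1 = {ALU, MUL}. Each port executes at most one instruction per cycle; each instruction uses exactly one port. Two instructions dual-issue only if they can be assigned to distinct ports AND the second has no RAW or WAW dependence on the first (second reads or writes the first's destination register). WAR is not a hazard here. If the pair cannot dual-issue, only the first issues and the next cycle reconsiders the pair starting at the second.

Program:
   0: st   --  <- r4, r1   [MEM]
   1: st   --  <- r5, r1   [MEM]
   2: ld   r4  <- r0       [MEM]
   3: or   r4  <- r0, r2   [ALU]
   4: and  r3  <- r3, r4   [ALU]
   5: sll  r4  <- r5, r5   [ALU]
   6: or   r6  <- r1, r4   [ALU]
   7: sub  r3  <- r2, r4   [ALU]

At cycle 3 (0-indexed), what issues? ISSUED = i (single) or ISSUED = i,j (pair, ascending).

t=0 i0:st.MEM ; no-port MEM/MEM
t=1 i1:st.MEM ; no-port MEM/MEM
t=2 i2:ld.MEM ; WAW r4
t=3 i3:or.ALU ; RAW r4
t=4 i4&i5:and.ALU+sll.ALU ; dual
t=5 i6&i7:or.ALU+sub.ALU ; dual

ISSUED = 3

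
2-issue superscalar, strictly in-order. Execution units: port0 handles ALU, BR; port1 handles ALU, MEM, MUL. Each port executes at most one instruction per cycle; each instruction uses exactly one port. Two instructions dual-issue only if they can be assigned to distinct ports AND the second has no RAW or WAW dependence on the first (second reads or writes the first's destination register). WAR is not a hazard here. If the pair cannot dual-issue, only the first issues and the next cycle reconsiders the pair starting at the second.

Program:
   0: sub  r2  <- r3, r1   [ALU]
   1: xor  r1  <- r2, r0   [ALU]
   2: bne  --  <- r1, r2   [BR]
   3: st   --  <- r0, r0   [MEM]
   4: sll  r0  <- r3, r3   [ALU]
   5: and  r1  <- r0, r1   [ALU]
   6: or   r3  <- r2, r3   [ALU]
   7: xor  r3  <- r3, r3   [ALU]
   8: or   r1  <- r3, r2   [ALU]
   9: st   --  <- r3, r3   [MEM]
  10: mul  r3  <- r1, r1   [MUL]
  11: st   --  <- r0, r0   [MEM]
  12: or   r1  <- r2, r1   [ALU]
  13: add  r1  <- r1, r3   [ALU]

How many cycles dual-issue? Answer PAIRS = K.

  cy0 -> i0 (sub.ALU) RAW r2
  cy1 -> i1 (xor.ALU) RAW r1
  cy2 -> i2,i3 (bne.BR st.MEM) pair
  cy3 -> i4 (sll.ALU) RAW r0
  cy4 -> i5,i6 (and.ALU or.ALU) pair
  cy5 -> i7 (xor.ALU) RAW r3
  cy6 -> i8,i9 (or.ALU st.MEM) pair
  cy7 -> i10 (mul.MUL) no-port MUL/MEM
  cy8 -> i11,i12 (st.MEM or.ALU) pair
  cy9 -> i13 (add.ALU) tail

PAIRS = 4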